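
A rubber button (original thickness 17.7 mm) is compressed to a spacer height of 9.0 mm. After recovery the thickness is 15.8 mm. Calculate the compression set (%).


CS = (t0 - recovered) / (t0 - ts) * 100
= (17.7 - 15.8) / (17.7 - 9.0) * 100
= 1.9 / 8.7 * 100
= 21.8%

21.8%


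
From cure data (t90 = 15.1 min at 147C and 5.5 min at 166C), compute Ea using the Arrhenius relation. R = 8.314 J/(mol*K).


T1 = 420.15 K, T2 = 439.15 K
1/T1 - 1/T2 = 1.0298e-04
ln(t1/t2) = ln(15.1/5.5) = 1.0099
Ea = 8.314 * 1.0099 / 1.0298e-04 = 81540.2630 J/mol
Ea = 81.54 kJ/mol

81.54 kJ/mol


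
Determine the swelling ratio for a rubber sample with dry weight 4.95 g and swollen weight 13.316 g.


Q = W_swollen / W_dry
Q = 13.316 / 4.95
Q = 2.69

Q = 2.69


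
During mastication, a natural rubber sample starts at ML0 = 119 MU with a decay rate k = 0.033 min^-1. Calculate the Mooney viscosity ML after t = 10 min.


ML = ML0 * exp(-k * t)
ML = 119 * exp(-0.033 * 10)
ML = 119 * 0.7189
ML = 85.55 MU

85.55 MU


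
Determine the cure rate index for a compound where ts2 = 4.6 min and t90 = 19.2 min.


CRI = 100 / (t90 - ts2)
= 100 / (19.2 - 4.6)
= 100 / 14.6
= 6.85 min^-1

6.85 min^-1


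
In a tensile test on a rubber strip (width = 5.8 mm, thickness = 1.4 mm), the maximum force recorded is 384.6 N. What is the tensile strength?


Area = width * thickness = 5.8 * 1.4 = 8.12 mm^2
TS = force / area = 384.6 / 8.12 = 47.36 MPa

47.36 MPa


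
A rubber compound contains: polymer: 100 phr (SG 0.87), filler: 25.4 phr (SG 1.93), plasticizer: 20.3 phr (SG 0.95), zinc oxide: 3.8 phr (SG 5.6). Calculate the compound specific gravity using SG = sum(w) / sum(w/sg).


Sum of weights = 149.5
Volume contributions:
  polymer: 100/0.87 = 114.9425
  filler: 25.4/1.93 = 13.1606
  plasticizer: 20.3/0.95 = 21.3684
  zinc oxide: 3.8/5.6 = 0.6786
Sum of volumes = 150.1501
SG = 149.5 / 150.1501 = 0.996

SG = 0.996


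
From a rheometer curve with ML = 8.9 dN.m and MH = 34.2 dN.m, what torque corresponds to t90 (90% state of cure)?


M90 = ML + 0.9 * (MH - ML)
M90 = 8.9 + 0.9 * (34.2 - 8.9)
M90 = 8.9 + 0.9 * 25.3
M90 = 31.67 dN.m

31.67 dN.m


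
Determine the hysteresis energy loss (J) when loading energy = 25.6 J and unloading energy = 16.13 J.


Hysteresis loss = loading - unloading
= 25.6 - 16.13
= 9.47 J

9.47 J


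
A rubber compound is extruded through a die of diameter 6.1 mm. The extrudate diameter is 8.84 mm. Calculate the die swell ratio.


Die swell ratio = D_extrudate / D_die
= 8.84 / 6.1
= 1.449

Die swell = 1.449


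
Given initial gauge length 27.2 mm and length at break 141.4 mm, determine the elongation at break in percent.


Elongation = (Lf - L0) / L0 * 100
= (141.4 - 27.2) / 27.2 * 100
= 114.2 / 27.2 * 100
= 419.9%

419.9%


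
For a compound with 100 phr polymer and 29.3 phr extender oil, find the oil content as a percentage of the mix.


Oil % = oil / (100 + oil) * 100
= 29.3 / (100 + 29.3) * 100
= 29.3 / 129.3 * 100
= 22.66%

22.66%


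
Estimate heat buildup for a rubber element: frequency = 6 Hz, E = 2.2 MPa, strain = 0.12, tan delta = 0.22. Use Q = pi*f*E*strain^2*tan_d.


Q = pi * f * E * strain^2 * tan_d
= pi * 6 * 2.2 * 0.12^2 * 0.22
= pi * 6 * 2.2 * 0.0144 * 0.22
= 0.1314

Q = 0.1314


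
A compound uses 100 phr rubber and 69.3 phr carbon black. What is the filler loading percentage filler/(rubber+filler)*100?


Filler % = filler / (rubber + filler) * 100
= 69.3 / (100 + 69.3) * 100
= 69.3 / 169.3 * 100
= 40.93%

40.93%


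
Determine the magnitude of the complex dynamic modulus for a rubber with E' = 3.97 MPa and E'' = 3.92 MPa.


|E*| = sqrt(E'^2 + E''^2)
= sqrt(3.97^2 + 3.92^2)
= sqrt(15.7609 + 15.3664)
= 5.579 MPa

5.579 MPa


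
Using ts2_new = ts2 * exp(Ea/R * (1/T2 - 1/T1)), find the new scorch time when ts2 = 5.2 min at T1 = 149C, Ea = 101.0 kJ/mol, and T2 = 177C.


Convert temperatures: T1 = 149 + 273.15 = 422.15 K, T2 = 177 + 273.15 = 450.15 K
ts2_new = 5.2 * exp(101000 / 8.314 * (1/450.15 - 1/422.15))
1/T2 - 1/T1 = -1.4734e-04
ts2_new = 0.87 min

0.87 min


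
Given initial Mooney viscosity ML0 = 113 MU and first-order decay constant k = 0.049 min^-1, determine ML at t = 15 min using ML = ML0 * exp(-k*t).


ML = ML0 * exp(-k * t)
ML = 113 * exp(-0.049 * 15)
ML = 113 * 0.4795
ML = 54.18 MU

54.18 MU


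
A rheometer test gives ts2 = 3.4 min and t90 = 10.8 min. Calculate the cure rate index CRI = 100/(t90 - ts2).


CRI = 100 / (t90 - ts2)
= 100 / (10.8 - 3.4)
= 100 / 7.4
= 13.51 min^-1

13.51 min^-1


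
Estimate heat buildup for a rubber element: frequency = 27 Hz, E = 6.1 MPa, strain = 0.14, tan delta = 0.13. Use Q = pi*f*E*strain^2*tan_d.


Q = pi * f * E * strain^2 * tan_d
= pi * 27 * 6.1 * 0.14^2 * 0.13
= pi * 27 * 6.1 * 0.0196 * 0.13
= 1.3184

Q = 1.3184


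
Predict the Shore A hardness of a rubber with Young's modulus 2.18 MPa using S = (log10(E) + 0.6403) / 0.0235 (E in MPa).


log10(E) = 0.0235*S - 0.6403  =>  S = (log10(E) + 0.6403) / 0.0235
log10(2.18) = 0.338456
S = (0.338456 + 0.6403) / 0.0235 = 0.978756 / 0.0235
S = 41.6

Shore A = 41.6


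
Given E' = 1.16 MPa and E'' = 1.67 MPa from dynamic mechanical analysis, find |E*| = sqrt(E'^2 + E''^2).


|E*| = sqrt(E'^2 + E''^2)
= sqrt(1.16^2 + 1.67^2)
= sqrt(1.3456 + 2.7889)
= 2.033 MPa

2.033 MPa


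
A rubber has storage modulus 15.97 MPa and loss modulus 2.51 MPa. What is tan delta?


tan delta = E'' / E'
= 2.51 / 15.97
= 0.1572

tan delta = 0.1572


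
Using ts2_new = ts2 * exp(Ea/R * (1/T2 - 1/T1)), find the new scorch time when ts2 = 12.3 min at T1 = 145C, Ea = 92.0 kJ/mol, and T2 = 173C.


Convert temperatures: T1 = 145 + 273.15 = 418.15 K, T2 = 173 + 273.15 = 446.15 K
ts2_new = 12.3 * exp(92000 / 8.314 * (1/446.15 - 1/418.15))
1/T2 - 1/T1 = -1.5009e-04
ts2_new = 2.34 min

2.34 min


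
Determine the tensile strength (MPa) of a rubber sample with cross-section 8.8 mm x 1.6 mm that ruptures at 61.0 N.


Area = width * thickness = 8.8 * 1.6 = 14.08 mm^2
TS = force / area = 61.0 / 14.08 = 4.33 MPa

4.33 MPa


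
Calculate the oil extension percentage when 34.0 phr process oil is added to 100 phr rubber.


Oil % = oil / (100 + oil) * 100
= 34.0 / (100 + 34.0) * 100
= 34.0 / 134.0 * 100
= 25.37%

25.37%


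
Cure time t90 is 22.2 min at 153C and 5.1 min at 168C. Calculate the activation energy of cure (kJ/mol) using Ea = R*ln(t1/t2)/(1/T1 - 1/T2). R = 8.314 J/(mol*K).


T1 = 426.15 K, T2 = 441.15 K
1/T1 - 1/T2 = 7.9789e-05
ln(t1/t2) = ln(22.2/5.1) = 1.4709
Ea = 8.314 * 1.4709 / 7.9789e-05 = 153262.6882 J/mol
Ea = 153.26 kJ/mol

153.26 kJ/mol


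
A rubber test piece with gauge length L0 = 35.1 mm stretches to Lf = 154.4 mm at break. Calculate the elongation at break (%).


Elongation = (Lf - L0) / L0 * 100
= (154.4 - 35.1) / 35.1 * 100
= 119.3 / 35.1 * 100
= 339.9%

339.9%


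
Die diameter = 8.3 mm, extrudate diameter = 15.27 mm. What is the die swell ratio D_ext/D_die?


Die swell ratio = D_extrudate / D_die
= 15.27 / 8.3
= 1.84

Die swell = 1.84


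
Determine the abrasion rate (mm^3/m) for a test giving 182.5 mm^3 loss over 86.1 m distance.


Rate = volume_loss / distance
= 182.5 / 86.1
= 2.12 mm^3/m

2.12 mm^3/m


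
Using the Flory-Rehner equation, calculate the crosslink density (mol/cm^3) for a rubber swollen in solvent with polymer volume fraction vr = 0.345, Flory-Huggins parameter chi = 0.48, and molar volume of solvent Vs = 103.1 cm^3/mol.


ln(1 - vr) = ln(1 - 0.345) = -0.4231
Numerator = -((-0.4231) + 0.345 + 0.48 * 0.345^2) = 0.0210
Denominator = 103.1 * (0.345^(1/3) - 0.345/2) = 54.5253
nu = 0.0210 / 54.5253 = 3.8492e-04 mol/cm^3

3.8492e-04 mol/cm^3


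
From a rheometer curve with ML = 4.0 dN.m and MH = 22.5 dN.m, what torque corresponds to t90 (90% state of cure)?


M90 = ML + 0.9 * (MH - ML)
M90 = 4.0 + 0.9 * (22.5 - 4.0)
M90 = 4.0 + 0.9 * 18.5
M90 = 20.65 dN.m

20.65 dN.m


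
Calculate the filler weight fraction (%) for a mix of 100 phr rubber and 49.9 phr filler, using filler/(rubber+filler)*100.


Filler % = filler / (rubber + filler) * 100
= 49.9 / (100 + 49.9) * 100
= 49.9 / 149.9 * 100
= 33.29%

33.29%


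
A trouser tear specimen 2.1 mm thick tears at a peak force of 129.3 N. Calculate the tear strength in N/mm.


Tear strength = force / thickness
= 129.3 / 2.1
= 61.57 N/mm

61.57 N/mm


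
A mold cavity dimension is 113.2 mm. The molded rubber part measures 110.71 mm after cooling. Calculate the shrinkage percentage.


Shrinkage = (mold - part) / mold * 100
= (113.2 - 110.71) / 113.2 * 100
= 2.49 / 113.2 * 100
= 2.2%

2.2%


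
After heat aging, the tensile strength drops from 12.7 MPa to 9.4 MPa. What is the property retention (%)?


Retention = aged / original * 100
= 9.4 / 12.7 * 100
= 74.0%

74.0%


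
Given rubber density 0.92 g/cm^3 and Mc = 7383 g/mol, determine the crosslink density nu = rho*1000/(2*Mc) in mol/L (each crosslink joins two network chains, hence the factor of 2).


nu = rho * 1000 / (2 * Mc)
nu = 0.92 * 1000 / (2 * 7383)
nu = 920.0 / 14766
nu = 0.0623 mol/L

0.0623 mol/L


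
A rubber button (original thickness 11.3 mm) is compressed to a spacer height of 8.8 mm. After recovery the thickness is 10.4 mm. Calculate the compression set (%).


CS = (t0 - recovered) / (t0 - ts) * 100
= (11.3 - 10.4) / (11.3 - 8.8) * 100
= 0.9 / 2.5 * 100
= 36.0%

36.0%


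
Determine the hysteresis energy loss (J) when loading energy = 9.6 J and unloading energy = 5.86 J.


Hysteresis loss = loading - unloading
= 9.6 - 5.86
= 3.74 J

3.74 J


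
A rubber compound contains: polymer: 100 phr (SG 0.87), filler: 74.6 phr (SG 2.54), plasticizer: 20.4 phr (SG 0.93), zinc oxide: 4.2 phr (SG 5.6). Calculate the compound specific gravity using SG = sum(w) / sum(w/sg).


Sum of weights = 199.2
Volume contributions:
  polymer: 100/0.87 = 114.9425
  filler: 74.6/2.54 = 29.3701
  plasticizer: 20.4/0.93 = 21.9355
  zinc oxide: 4.2/5.6 = 0.7500
Sum of volumes = 166.9981
SG = 199.2 / 166.9981 = 1.193

SG = 1.193


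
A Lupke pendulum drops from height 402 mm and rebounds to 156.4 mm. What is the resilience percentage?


Resilience = h_rebound / h_drop * 100
= 156.4 / 402 * 100
= 38.9%

38.9%


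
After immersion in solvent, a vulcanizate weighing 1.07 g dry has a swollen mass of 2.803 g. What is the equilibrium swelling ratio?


Q = W_swollen / W_dry
Q = 2.803 / 1.07
Q = 2.62

Q = 2.62


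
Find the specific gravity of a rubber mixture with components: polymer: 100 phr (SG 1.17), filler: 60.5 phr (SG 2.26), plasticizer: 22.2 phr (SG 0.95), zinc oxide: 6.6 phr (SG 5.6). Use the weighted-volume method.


Sum of weights = 189.3
Volume contributions:
  polymer: 100/1.17 = 85.4701
  filler: 60.5/2.26 = 26.7699
  plasticizer: 22.2/0.95 = 23.3684
  zinc oxide: 6.6/5.6 = 1.1786
Sum of volumes = 136.7870
SG = 189.3 / 136.7870 = 1.384

SG = 1.384


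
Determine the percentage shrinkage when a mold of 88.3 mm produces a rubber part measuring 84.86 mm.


Shrinkage = (mold - part) / mold * 100
= (88.3 - 84.86) / 88.3 * 100
= 3.44 / 88.3 * 100
= 3.9%

3.9%


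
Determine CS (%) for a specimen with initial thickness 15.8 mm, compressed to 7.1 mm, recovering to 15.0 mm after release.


CS = (t0 - recovered) / (t0 - ts) * 100
= (15.8 - 15.0) / (15.8 - 7.1) * 100
= 0.8 / 8.7 * 100
= 9.2%

9.2%


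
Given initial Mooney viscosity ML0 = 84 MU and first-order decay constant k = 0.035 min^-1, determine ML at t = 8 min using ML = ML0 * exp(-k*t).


ML = ML0 * exp(-k * t)
ML = 84 * exp(-0.035 * 8)
ML = 84 * 0.7558
ML = 63.49 MU

63.49 MU


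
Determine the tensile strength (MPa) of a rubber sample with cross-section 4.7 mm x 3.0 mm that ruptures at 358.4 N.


Area = width * thickness = 4.7 * 3.0 = 14.1 mm^2
TS = force / area = 358.4 / 14.1 = 25.42 MPa

25.42 MPa


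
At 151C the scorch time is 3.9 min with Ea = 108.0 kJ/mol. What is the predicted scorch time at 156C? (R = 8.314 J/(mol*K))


Convert temperatures: T1 = 151 + 273.15 = 424.15 K, T2 = 156 + 273.15 = 429.15 K
ts2_new = 3.9 * exp(108000 / 8.314 * (1/429.15 - 1/424.15))
1/T2 - 1/T1 = -2.7469e-05
ts2_new = 2.73 min

2.73 min


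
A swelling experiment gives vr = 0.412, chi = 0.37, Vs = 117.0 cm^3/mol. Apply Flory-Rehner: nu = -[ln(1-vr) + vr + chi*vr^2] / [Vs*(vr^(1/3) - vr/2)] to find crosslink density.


ln(1 - vr) = ln(1 - 0.412) = -0.5310
Numerator = -((-0.5310) + 0.412 + 0.37 * 0.412^2) = 0.0562
Denominator = 117.0 * (0.412^(1/3) - 0.412/2) = 62.9579
nu = 0.0562 / 62.9579 = 8.9303e-04 mol/cm^3

8.9303e-04 mol/cm^3


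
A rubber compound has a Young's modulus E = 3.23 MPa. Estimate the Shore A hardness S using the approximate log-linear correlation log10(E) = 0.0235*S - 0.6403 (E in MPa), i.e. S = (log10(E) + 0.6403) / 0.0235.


log10(E) = 0.0235*S - 0.6403  =>  S = (log10(E) + 0.6403) / 0.0235
log10(3.23) = 0.509203
S = (0.509203 + 0.6403) / 0.0235 = 1.149503 / 0.0235
S = 48.9

Shore A = 48.9


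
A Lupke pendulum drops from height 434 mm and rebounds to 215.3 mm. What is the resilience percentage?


Resilience = h_rebound / h_drop * 100
= 215.3 / 434 * 100
= 49.6%

49.6%


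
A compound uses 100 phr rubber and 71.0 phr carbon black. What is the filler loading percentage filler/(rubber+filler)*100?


Filler % = filler / (rubber + filler) * 100
= 71.0 / (100 + 71.0) * 100
= 71.0 / 171.0 * 100
= 41.52%

41.52%


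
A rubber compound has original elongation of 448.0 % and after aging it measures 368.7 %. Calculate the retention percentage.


Retention = aged / original * 100
= 368.7 / 448.0 * 100
= 82.3%

82.3%


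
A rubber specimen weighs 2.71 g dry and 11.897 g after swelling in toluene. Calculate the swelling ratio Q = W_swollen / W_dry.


Q = W_swollen / W_dry
Q = 11.897 / 2.71
Q = 4.39

Q = 4.39


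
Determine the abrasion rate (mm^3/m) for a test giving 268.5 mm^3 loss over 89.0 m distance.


Rate = volume_loss / distance
= 268.5 / 89.0
= 3.017 mm^3/m

3.017 mm^3/m


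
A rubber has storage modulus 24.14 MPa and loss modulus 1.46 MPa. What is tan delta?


tan delta = E'' / E'
= 1.46 / 24.14
= 0.0605

tan delta = 0.0605


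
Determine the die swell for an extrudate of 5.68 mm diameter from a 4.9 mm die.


Die swell ratio = D_extrudate / D_die
= 5.68 / 4.9
= 1.159

Die swell = 1.159


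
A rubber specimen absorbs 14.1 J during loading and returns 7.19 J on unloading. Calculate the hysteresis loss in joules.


Hysteresis loss = loading - unloading
= 14.1 - 7.19
= 6.91 J

6.91 J


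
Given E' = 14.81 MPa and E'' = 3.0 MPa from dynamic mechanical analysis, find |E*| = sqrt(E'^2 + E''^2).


|E*| = sqrt(E'^2 + E''^2)
= sqrt(14.81^2 + 3.0^2)
= sqrt(219.3361 + 9.0000)
= 15.111 MPa

15.111 MPa


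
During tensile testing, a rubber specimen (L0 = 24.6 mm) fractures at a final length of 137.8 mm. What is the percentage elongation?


Elongation = (Lf - L0) / L0 * 100
= (137.8 - 24.6) / 24.6 * 100
= 113.2 / 24.6 * 100
= 460.2%

460.2%


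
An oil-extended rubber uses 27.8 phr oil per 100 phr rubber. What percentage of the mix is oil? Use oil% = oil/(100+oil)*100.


Oil % = oil / (100 + oil) * 100
= 27.8 / (100 + 27.8) * 100
= 27.8 / 127.8 * 100
= 21.75%

21.75%


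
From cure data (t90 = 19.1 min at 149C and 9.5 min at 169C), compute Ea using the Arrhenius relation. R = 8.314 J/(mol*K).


T1 = 422.15 K, T2 = 442.15 K
1/T1 - 1/T2 = 1.0715e-04
ln(t1/t2) = ln(19.1/9.5) = 0.6984
Ea = 8.314 * 0.6984 / 1.0715e-04 = 54189.9218 J/mol
Ea = 54.19 kJ/mol

54.19 kJ/mol


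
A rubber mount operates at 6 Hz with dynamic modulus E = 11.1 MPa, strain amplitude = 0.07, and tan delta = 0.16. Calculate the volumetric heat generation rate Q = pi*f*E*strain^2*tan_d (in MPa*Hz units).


Q = pi * f * E * strain^2 * tan_d
= pi * 6 * 11.1 * 0.07^2 * 0.16
= pi * 6 * 11.1 * 0.0049 * 0.16
= 0.1640

Q = 0.1640


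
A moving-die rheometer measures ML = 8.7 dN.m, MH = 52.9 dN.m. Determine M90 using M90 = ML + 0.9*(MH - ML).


M90 = ML + 0.9 * (MH - ML)
M90 = 8.7 + 0.9 * (52.9 - 8.7)
M90 = 8.7 + 0.9 * 44.2
M90 = 48.48 dN.m

48.48 dN.m


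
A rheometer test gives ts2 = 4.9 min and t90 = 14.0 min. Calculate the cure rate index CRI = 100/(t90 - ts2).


CRI = 100 / (t90 - ts2)
= 100 / (14.0 - 4.9)
= 100 / 9.1
= 10.99 min^-1

10.99 min^-1


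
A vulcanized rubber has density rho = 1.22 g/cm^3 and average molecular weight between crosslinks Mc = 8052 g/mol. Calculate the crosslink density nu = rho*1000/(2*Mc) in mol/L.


nu = rho * 1000 / (2 * Mc)
nu = 1.22 * 1000 / (2 * 8052)
nu = 1220.0 / 16104
nu = 0.0758 mol/L

0.0758 mol/L


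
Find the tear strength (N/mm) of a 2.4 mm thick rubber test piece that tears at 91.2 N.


Tear strength = force / thickness
= 91.2 / 2.4
= 38.0 N/mm

38.0 N/mm


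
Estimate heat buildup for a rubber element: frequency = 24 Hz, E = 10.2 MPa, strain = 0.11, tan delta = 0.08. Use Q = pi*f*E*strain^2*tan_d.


Q = pi * f * E * strain^2 * tan_d
= pi * 24 * 10.2 * 0.11^2 * 0.08
= pi * 24 * 10.2 * 0.0121 * 0.08
= 0.7445

Q = 0.7445


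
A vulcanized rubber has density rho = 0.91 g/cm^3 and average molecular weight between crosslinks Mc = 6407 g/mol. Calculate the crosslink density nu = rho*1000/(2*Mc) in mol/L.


nu = rho * 1000 / (2 * Mc)
nu = 0.91 * 1000 / (2 * 6407)
nu = 910.0 / 12814
nu = 0.0710 mol/L

0.0710 mol/L


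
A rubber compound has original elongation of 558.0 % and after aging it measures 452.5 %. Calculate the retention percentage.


Retention = aged / original * 100
= 452.5 / 558.0 * 100
= 81.1%

81.1%


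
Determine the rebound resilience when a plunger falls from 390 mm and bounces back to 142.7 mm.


Resilience = h_rebound / h_drop * 100
= 142.7 / 390 * 100
= 36.6%

36.6%


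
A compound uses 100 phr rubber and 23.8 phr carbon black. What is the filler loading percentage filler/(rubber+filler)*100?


Filler % = filler / (rubber + filler) * 100
= 23.8 / (100 + 23.8) * 100
= 23.8 / 123.8 * 100
= 19.22%

19.22%


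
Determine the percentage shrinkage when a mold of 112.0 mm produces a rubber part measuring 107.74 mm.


Shrinkage = (mold - part) / mold * 100
= (112.0 - 107.74) / 112.0 * 100
= 4.26 / 112.0 * 100
= 3.8%

3.8%


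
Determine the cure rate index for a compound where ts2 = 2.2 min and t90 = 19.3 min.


CRI = 100 / (t90 - ts2)
= 100 / (19.3 - 2.2)
= 100 / 17.1
= 5.85 min^-1

5.85 min^-1


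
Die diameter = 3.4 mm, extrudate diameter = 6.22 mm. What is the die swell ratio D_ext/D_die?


Die swell ratio = D_extrudate / D_die
= 6.22 / 3.4
= 1.829

Die swell = 1.829


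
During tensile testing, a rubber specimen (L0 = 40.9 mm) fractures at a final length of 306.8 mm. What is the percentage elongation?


Elongation = (Lf - L0) / L0 * 100
= (306.8 - 40.9) / 40.9 * 100
= 265.9 / 40.9 * 100
= 650.1%

650.1%


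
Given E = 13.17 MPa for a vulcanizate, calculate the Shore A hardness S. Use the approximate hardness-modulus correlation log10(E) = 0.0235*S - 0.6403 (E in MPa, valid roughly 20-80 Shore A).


log10(E) = 0.0235*S - 0.6403  =>  S = (log10(E) + 0.6403) / 0.0235
log10(13.17) = 1.119586
S = (1.119586 + 0.6403) / 0.0235 = 1.759886 / 0.0235
S = 74.9

Shore A = 74.9


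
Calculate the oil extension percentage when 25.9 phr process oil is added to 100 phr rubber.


Oil % = oil / (100 + oil) * 100
= 25.9 / (100 + 25.9) * 100
= 25.9 / 125.9 * 100
= 20.57%

20.57%


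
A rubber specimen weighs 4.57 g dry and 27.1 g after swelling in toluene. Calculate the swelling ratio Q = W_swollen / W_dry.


Q = W_swollen / W_dry
Q = 27.1 / 4.57
Q = 5.93

Q = 5.93


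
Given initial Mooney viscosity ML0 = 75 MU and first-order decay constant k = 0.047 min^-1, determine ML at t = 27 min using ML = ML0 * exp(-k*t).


ML = ML0 * exp(-k * t)
ML = 75 * exp(-0.047 * 27)
ML = 75 * 0.2811
ML = 21.08 MU

21.08 MU


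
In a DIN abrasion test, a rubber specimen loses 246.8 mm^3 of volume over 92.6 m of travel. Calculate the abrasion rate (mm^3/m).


Rate = volume_loss / distance
= 246.8 / 92.6
= 2.665 mm^3/m

2.665 mm^3/m


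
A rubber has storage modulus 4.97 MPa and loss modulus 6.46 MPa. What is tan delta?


tan delta = E'' / E'
= 6.46 / 4.97
= 1.2998

tan delta = 1.2998


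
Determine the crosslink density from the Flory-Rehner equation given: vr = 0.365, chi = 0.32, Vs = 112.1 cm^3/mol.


ln(1 - vr) = ln(1 - 0.365) = -0.4541
Numerator = -((-0.4541) + 0.365 + 0.32 * 0.365^2) = 0.0465
Denominator = 112.1 * (0.365^(1/3) - 0.365/2) = 59.6548
nu = 0.0465 / 59.6548 = 7.7946e-04 mol/cm^3

7.7946e-04 mol/cm^3


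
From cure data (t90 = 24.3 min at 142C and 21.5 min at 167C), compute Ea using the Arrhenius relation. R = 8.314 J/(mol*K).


T1 = 415.15 K, T2 = 440.15 K
1/T1 - 1/T2 = 1.3682e-04
ln(t1/t2) = ln(24.3/21.5) = 0.1224
Ea = 8.314 * 0.1224 / 1.3682e-04 = 7439.4401 J/mol
Ea = 7.44 kJ/mol

7.44 kJ/mol


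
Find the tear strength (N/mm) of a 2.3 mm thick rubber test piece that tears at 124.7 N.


Tear strength = force / thickness
= 124.7 / 2.3
= 54.22 N/mm

54.22 N/mm


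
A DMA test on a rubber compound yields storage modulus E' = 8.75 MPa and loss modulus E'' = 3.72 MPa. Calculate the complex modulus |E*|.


|E*| = sqrt(E'^2 + E''^2)
= sqrt(8.75^2 + 3.72^2)
= sqrt(76.5625 + 13.8384)
= 9.508 MPa

9.508 MPa


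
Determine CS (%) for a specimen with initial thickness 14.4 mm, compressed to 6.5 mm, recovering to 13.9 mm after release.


CS = (t0 - recovered) / (t0 - ts) * 100
= (14.4 - 13.9) / (14.4 - 6.5) * 100
= 0.5 / 7.9 * 100
= 6.3%

6.3%


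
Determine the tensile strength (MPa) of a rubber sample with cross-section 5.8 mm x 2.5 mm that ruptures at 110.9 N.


Area = width * thickness = 5.8 * 2.5 = 14.5 mm^2
TS = force / area = 110.9 / 14.5 = 7.65 MPa

7.65 MPa


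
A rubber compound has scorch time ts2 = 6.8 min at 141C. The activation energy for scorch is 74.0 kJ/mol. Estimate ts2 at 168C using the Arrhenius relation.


Convert temperatures: T1 = 141 + 273.15 = 414.15 K, T2 = 168 + 273.15 = 441.15 K
ts2_new = 6.8 * exp(74000 / 8.314 * (1/441.15 - 1/414.15))
1/T2 - 1/T1 = -1.4778e-04
ts2_new = 1.82 min

1.82 min


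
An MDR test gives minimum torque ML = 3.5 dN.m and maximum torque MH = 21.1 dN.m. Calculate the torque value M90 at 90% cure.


M90 = ML + 0.9 * (MH - ML)
M90 = 3.5 + 0.9 * (21.1 - 3.5)
M90 = 3.5 + 0.9 * 17.6
M90 = 19.34 dN.m

19.34 dN.m


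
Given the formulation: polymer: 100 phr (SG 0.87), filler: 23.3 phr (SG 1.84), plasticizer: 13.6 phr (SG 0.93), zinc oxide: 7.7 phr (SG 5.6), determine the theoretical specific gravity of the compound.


Sum of weights = 144.6
Volume contributions:
  polymer: 100/0.87 = 114.9425
  filler: 23.3/1.84 = 12.6630
  plasticizer: 13.6/0.93 = 14.6237
  zinc oxide: 7.7/5.6 = 1.3750
Sum of volumes = 143.6042
SG = 144.6 / 143.6042 = 1.007

SG = 1.007


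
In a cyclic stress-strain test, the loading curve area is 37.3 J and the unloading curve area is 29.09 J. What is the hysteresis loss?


Hysteresis loss = loading - unloading
= 37.3 - 29.09
= 8.21 J

8.21 J


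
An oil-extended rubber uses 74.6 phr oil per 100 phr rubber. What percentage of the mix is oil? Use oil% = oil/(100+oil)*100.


Oil % = oil / (100 + oil) * 100
= 74.6 / (100 + 74.6) * 100
= 74.6 / 174.6 * 100
= 42.73%

42.73%


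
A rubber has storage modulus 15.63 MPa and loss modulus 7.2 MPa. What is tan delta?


tan delta = E'' / E'
= 7.2 / 15.63
= 0.4607

tan delta = 0.4607


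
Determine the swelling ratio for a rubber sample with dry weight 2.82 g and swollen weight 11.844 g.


Q = W_swollen / W_dry
Q = 11.844 / 2.82
Q = 4.2

Q = 4.2


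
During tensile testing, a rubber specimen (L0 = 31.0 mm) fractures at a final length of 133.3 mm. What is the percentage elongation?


Elongation = (Lf - L0) / L0 * 100
= (133.3 - 31.0) / 31.0 * 100
= 102.3 / 31.0 * 100
= 330.0%

330.0%


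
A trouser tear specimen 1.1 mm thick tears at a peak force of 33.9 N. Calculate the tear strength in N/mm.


Tear strength = force / thickness
= 33.9 / 1.1
= 30.82 N/mm

30.82 N/mm


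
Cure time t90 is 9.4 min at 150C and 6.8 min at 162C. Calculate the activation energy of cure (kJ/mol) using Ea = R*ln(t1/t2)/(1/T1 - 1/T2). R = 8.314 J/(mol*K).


T1 = 423.15 K, T2 = 435.15 K
1/T1 - 1/T2 = 6.5170e-05
ln(t1/t2) = ln(9.4/6.8) = 0.3238
Ea = 8.314 * 0.3238 / 6.5170e-05 = 41306.8063 J/mol
Ea = 41.31 kJ/mol

41.31 kJ/mol


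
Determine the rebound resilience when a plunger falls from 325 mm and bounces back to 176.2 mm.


Resilience = h_rebound / h_drop * 100
= 176.2 / 325 * 100
= 54.2%

54.2%


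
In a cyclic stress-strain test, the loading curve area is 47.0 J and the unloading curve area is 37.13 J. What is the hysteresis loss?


Hysteresis loss = loading - unloading
= 47.0 - 37.13
= 9.87 J

9.87 J


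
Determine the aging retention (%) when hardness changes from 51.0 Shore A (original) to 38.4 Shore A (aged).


Retention = aged / original * 100
= 38.4 / 51.0 * 100
= 75.3%

75.3%


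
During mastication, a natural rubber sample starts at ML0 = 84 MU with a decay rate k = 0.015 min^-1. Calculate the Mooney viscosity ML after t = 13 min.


ML = ML0 * exp(-k * t)
ML = 84 * exp(-0.015 * 13)
ML = 84 * 0.8228
ML = 69.12 MU

69.12 MU


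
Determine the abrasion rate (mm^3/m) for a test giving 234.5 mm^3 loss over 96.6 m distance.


Rate = volume_loss / distance
= 234.5 / 96.6
= 2.428 mm^3/m

2.428 mm^3/m


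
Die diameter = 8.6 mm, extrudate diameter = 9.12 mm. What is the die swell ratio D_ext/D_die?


Die swell ratio = D_extrudate / D_die
= 9.12 / 8.6
= 1.06

Die swell = 1.06


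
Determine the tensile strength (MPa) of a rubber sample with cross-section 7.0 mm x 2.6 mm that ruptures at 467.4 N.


Area = width * thickness = 7.0 * 2.6 = 18.2 mm^2
TS = force / area = 467.4 / 18.2 = 25.68 MPa

25.68 MPa


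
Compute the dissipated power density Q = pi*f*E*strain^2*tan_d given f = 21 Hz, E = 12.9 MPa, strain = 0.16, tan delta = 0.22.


Q = pi * f * E * strain^2 * tan_d
= pi * 21 * 12.9 * 0.16^2 * 0.22
= pi * 21 * 12.9 * 0.0256 * 0.22
= 4.7932

Q = 4.7932


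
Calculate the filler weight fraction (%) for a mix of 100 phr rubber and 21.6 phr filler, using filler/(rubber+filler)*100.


Filler % = filler / (rubber + filler) * 100
= 21.6 / (100 + 21.6) * 100
= 21.6 / 121.6 * 100
= 17.76%

17.76%


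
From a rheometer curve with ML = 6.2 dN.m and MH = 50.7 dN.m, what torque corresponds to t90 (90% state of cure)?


M90 = ML + 0.9 * (MH - ML)
M90 = 6.2 + 0.9 * (50.7 - 6.2)
M90 = 6.2 + 0.9 * 44.5
M90 = 46.25 dN.m

46.25 dN.m


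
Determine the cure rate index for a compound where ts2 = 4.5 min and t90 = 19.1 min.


CRI = 100 / (t90 - ts2)
= 100 / (19.1 - 4.5)
= 100 / 14.6
= 6.85 min^-1

6.85 min^-1


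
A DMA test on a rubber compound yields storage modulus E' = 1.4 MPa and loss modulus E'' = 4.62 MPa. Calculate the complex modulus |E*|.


|E*| = sqrt(E'^2 + E''^2)
= sqrt(1.4^2 + 4.62^2)
= sqrt(1.9600 + 21.3444)
= 4.827 MPa

4.827 MPa


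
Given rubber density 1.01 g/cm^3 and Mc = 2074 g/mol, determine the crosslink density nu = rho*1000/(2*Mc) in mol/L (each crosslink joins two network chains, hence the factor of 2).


nu = rho * 1000 / (2 * Mc)
nu = 1.01 * 1000 / (2 * 2074)
nu = 1010.0 / 4148
nu = 0.2435 mol/L

0.2435 mol/L


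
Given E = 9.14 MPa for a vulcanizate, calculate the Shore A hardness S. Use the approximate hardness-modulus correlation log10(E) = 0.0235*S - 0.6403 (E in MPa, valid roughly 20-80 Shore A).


log10(E) = 0.0235*S - 0.6403  =>  S = (log10(E) + 0.6403) / 0.0235
log10(9.14) = 0.960946
S = (0.960946 + 0.6403) / 0.0235 = 1.601246 / 0.0235
S = 68.1

Shore A = 68.1


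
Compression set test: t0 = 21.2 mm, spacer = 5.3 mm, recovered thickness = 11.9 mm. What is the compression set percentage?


CS = (t0 - recovered) / (t0 - ts) * 100
= (21.2 - 11.9) / (21.2 - 5.3) * 100
= 9.3 / 15.9 * 100
= 58.5%

58.5%


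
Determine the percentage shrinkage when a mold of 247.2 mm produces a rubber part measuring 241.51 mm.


Shrinkage = (mold - part) / mold * 100
= (247.2 - 241.51) / 247.2 * 100
= 5.69 / 247.2 * 100
= 2.3%

2.3%


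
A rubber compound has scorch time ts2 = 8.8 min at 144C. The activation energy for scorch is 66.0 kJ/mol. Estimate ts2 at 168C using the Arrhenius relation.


Convert temperatures: T1 = 144 + 273.15 = 417.15 K, T2 = 168 + 273.15 = 441.15 K
ts2_new = 8.8 * exp(66000 / 8.314 * (1/441.15 - 1/417.15))
1/T2 - 1/T1 = -1.3042e-04
ts2_new = 3.13 min

3.13 min


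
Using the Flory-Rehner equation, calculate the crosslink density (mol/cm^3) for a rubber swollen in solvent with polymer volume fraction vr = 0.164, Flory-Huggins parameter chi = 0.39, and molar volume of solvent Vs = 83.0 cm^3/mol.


ln(1 - vr) = ln(1 - 0.164) = -0.1791
Numerator = -((-0.1791) + 0.164 + 0.39 * 0.164^2) = 0.0046
Denominator = 83.0 * (0.164^(1/3) - 0.164/2) = 38.6257
nu = 0.0046 / 38.6257 = 1.2006e-04 mol/cm^3

1.2006e-04 mol/cm^3


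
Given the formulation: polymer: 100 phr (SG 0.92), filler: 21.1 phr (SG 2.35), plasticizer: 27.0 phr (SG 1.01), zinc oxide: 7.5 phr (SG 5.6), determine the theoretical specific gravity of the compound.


Sum of weights = 155.6
Volume contributions:
  polymer: 100/0.92 = 108.6957
  filler: 21.1/2.35 = 8.9787
  plasticizer: 27.0/1.01 = 26.7327
  zinc oxide: 7.5/5.6 = 1.3393
Sum of volumes = 145.7463
SG = 155.6 / 145.7463 = 1.068

SG = 1.068


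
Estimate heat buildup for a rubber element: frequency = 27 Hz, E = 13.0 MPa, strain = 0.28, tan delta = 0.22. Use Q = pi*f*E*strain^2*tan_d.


Q = pi * f * E * strain^2 * tan_d
= pi * 27 * 13.0 * 0.28^2 * 0.22
= pi * 27 * 13.0 * 0.0784 * 0.22
= 19.0194

Q = 19.0194


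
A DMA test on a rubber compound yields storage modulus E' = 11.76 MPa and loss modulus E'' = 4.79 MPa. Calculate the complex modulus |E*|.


|E*| = sqrt(E'^2 + E''^2)
= sqrt(11.76^2 + 4.79^2)
= sqrt(138.2976 + 22.9441)
= 12.698 MPa

12.698 MPa


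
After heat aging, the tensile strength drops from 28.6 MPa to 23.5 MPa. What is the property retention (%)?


Retention = aged / original * 100
= 23.5 / 28.6 * 100
= 82.2%

82.2%


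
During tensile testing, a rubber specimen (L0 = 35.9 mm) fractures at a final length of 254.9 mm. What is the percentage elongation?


Elongation = (Lf - L0) / L0 * 100
= (254.9 - 35.9) / 35.9 * 100
= 219.0 / 35.9 * 100
= 610.0%

610.0%


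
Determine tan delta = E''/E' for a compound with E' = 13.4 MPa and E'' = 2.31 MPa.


tan delta = E'' / E'
= 2.31 / 13.4
= 0.1724

tan delta = 0.1724


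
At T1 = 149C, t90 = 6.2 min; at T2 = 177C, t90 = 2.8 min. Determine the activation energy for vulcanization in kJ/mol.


T1 = 422.15 K, T2 = 450.15 K
1/T1 - 1/T2 = 1.4734e-04
ln(t1/t2) = ln(6.2/2.8) = 0.7949
Ea = 8.314 * 0.7949 / 1.4734e-04 = 44854.3798 J/mol
Ea = 44.85 kJ/mol

44.85 kJ/mol


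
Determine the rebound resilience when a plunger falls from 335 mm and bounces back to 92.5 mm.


Resilience = h_rebound / h_drop * 100
= 92.5 / 335 * 100
= 27.6%

27.6%


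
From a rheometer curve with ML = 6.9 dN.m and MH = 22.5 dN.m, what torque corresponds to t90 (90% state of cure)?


M90 = ML + 0.9 * (MH - ML)
M90 = 6.9 + 0.9 * (22.5 - 6.9)
M90 = 6.9 + 0.9 * 15.6
M90 = 20.94 dN.m

20.94 dN.m


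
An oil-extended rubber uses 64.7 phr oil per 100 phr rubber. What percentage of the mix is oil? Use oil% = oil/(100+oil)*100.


Oil % = oil / (100 + oil) * 100
= 64.7 / (100 + 64.7) * 100
= 64.7 / 164.7 * 100
= 39.28%

39.28%


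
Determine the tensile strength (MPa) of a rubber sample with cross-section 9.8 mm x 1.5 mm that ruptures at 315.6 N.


Area = width * thickness = 9.8 * 1.5 = 14.7 mm^2
TS = force / area = 315.6 / 14.7 = 21.47 MPa

21.47 MPa


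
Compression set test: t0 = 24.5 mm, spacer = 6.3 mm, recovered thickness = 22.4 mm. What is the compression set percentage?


CS = (t0 - recovered) / (t0 - ts) * 100
= (24.5 - 22.4) / (24.5 - 6.3) * 100
= 2.1 / 18.2 * 100
= 11.5%

11.5%


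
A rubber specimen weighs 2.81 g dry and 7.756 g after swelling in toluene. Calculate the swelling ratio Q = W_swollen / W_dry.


Q = W_swollen / W_dry
Q = 7.756 / 2.81
Q = 2.76

Q = 2.76


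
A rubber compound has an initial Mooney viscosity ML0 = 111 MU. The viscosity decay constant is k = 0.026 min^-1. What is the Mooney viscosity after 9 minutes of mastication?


ML = ML0 * exp(-k * t)
ML = 111 * exp(-0.026 * 9)
ML = 111 * 0.7914
ML = 87.84 MU

87.84 MU


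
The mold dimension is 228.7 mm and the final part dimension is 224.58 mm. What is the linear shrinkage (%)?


Shrinkage = (mold - part) / mold * 100
= (228.7 - 224.58) / 228.7 * 100
= 4.12 / 228.7 * 100
= 1.8%

1.8%


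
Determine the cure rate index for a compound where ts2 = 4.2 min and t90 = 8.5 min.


CRI = 100 / (t90 - ts2)
= 100 / (8.5 - 4.2)
= 100 / 4.3
= 23.26 min^-1

23.26 min^-1


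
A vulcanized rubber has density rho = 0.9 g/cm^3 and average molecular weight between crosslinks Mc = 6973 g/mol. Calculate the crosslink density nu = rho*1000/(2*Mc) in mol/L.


nu = rho * 1000 / (2 * Mc)
nu = 0.9 * 1000 / (2 * 6973)
nu = 900.0 / 13946
nu = 0.0645 mol/L

0.0645 mol/L


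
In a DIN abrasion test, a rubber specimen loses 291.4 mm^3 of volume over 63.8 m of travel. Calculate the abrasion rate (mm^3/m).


Rate = volume_loss / distance
= 291.4 / 63.8
= 4.567 mm^3/m

4.567 mm^3/m


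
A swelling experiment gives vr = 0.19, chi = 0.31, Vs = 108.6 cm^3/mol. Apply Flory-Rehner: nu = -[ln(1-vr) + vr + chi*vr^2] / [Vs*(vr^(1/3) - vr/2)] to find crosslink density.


ln(1 - vr) = ln(1 - 0.19) = -0.2107
Numerator = -((-0.2107) + 0.19 + 0.31 * 0.19^2) = 0.0095
Denominator = 108.6 * (0.19^(1/3) - 0.19/2) = 52.1160
nu = 0.0095 / 52.1160 = 1.8286e-04 mol/cm^3

1.8286e-04 mol/cm^3


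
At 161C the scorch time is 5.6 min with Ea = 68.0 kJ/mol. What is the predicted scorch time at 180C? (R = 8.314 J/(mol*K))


Convert temperatures: T1 = 161 + 273.15 = 434.15 K, T2 = 180 + 273.15 = 453.15 K
ts2_new = 5.6 * exp(68000 / 8.314 * (1/453.15 - 1/434.15))
1/T2 - 1/T1 = -9.6577e-05
ts2_new = 2.54 min

2.54 min


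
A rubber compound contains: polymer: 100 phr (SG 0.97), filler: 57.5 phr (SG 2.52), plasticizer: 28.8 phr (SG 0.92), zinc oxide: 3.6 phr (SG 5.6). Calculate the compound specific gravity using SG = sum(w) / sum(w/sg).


Sum of weights = 189.9
Volume contributions:
  polymer: 100/0.97 = 103.0928
  filler: 57.5/2.52 = 22.8175
  plasticizer: 28.8/0.92 = 31.3043
  zinc oxide: 3.6/5.6 = 0.6429
Sum of volumes = 157.8574
SG = 189.9 / 157.8574 = 1.203

SG = 1.203


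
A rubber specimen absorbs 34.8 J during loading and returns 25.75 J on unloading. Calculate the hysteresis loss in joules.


Hysteresis loss = loading - unloading
= 34.8 - 25.75
= 9.05 J

9.05 J


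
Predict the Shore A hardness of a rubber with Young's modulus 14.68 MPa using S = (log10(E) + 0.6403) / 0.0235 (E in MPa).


log10(E) = 0.0235*S - 0.6403  =>  S = (log10(E) + 0.6403) / 0.0235
log10(14.68) = 1.166726
S = (1.166726 + 0.6403) / 0.0235 = 1.807026 / 0.0235
S = 76.9

Shore A = 76.9


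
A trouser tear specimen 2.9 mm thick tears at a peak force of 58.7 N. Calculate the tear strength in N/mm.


Tear strength = force / thickness
= 58.7 / 2.9
= 20.24 N/mm

20.24 N/mm


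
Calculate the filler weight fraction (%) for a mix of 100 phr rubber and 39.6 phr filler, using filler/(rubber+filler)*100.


Filler % = filler / (rubber + filler) * 100
= 39.6 / (100 + 39.6) * 100
= 39.6 / 139.6 * 100
= 28.37%

28.37%


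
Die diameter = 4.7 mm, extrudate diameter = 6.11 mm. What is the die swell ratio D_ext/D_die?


Die swell ratio = D_extrudate / D_die
= 6.11 / 4.7
= 1.3

Die swell = 1.3


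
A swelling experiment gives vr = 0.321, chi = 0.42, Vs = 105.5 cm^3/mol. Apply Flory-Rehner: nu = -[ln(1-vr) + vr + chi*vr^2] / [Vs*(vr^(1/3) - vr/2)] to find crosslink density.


ln(1 - vr) = ln(1 - 0.321) = -0.3871
Numerator = -((-0.3871) + 0.321 + 0.42 * 0.321^2) = 0.0229
Denominator = 105.5 * (0.321^(1/3) - 0.321/2) = 55.3033
nu = 0.0229 / 55.3033 = 4.1330e-04 mol/cm^3

4.1330e-04 mol/cm^3


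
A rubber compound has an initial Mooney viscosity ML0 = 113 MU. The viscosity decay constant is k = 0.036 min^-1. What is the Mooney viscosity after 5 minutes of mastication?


ML = ML0 * exp(-k * t)
ML = 113 * exp(-0.036 * 5)
ML = 113 * 0.8353
ML = 94.39 MU

94.39 MU


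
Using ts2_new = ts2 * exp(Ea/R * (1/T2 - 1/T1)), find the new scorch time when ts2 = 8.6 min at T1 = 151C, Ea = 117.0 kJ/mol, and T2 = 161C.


Convert temperatures: T1 = 151 + 273.15 = 424.15 K, T2 = 161 + 273.15 = 434.15 K
ts2_new = 8.6 * exp(117000 / 8.314 * (1/434.15 - 1/424.15))
1/T2 - 1/T1 = -5.4305e-05
ts2_new = 4.01 min

4.01 min


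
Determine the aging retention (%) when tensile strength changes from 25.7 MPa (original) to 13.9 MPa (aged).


Retention = aged / original * 100
= 13.9 / 25.7 * 100
= 54.1%

54.1%


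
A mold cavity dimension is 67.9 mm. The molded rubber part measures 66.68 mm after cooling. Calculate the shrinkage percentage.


Shrinkage = (mold - part) / mold * 100
= (67.9 - 66.68) / 67.9 * 100
= 1.22 / 67.9 * 100
= 1.8%

1.8%


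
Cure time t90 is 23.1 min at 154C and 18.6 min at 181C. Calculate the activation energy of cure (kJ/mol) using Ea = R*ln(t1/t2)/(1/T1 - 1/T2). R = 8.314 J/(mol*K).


T1 = 427.15 K, T2 = 454.15 K
1/T1 - 1/T2 = 1.3918e-04
ln(t1/t2) = ln(23.1/18.6) = 0.2167
Ea = 8.314 * 0.2167 / 1.3918e-04 = 12942.7585 J/mol
Ea = 12.94 kJ/mol

12.94 kJ/mol


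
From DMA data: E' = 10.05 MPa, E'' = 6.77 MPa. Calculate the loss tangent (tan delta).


tan delta = E'' / E'
= 6.77 / 10.05
= 0.6736

tan delta = 0.6736


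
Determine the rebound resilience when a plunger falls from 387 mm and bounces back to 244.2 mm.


Resilience = h_rebound / h_drop * 100
= 244.2 / 387 * 100
= 63.1%

63.1%


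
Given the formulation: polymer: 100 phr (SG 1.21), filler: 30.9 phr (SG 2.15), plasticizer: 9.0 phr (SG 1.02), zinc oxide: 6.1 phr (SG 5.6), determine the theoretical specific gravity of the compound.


Sum of weights = 146.0
Volume contributions:
  polymer: 100/1.21 = 82.6446
  filler: 30.9/2.15 = 14.3721
  plasticizer: 9.0/1.02 = 8.8235
  zinc oxide: 6.1/5.6 = 1.0893
Sum of volumes = 106.9295
SG = 146.0 / 106.9295 = 1.365

SG = 1.365


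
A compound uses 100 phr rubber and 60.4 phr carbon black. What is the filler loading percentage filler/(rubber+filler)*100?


Filler % = filler / (rubber + filler) * 100
= 60.4 / (100 + 60.4) * 100
= 60.4 / 160.4 * 100
= 37.66%

37.66%


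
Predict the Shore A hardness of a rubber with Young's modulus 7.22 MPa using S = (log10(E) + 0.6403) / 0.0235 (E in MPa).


log10(E) = 0.0235*S - 0.6403  =>  S = (log10(E) + 0.6403) / 0.0235
log10(7.22) = 0.858537
S = (0.858537 + 0.6403) / 0.0235 = 1.498837 / 0.0235
S = 63.8

Shore A = 63.8


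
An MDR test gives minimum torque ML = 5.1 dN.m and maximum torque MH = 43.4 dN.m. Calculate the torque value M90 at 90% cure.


M90 = ML + 0.9 * (MH - ML)
M90 = 5.1 + 0.9 * (43.4 - 5.1)
M90 = 5.1 + 0.9 * 38.3
M90 = 39.57 dN.m

39.57 dN.m


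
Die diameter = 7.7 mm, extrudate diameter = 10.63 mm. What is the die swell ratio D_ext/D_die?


Die swell ratio = D_extrudate / D_die
= 10.63 / 7.7
= 1.381

Die swell = 1.381


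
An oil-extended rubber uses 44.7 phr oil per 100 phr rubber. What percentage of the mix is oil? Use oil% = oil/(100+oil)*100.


Oil % = oil / (100 + oil) * 100
= 44.7 / (100 + 44.7) * 100
= 44.7 / 144.7 * 100
= 30.89%

30.89%


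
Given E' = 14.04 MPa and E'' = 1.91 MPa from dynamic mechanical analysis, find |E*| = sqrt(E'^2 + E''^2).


|E*| = sqrt(E'^2 + E''^2)
= sqrt(14.04^2 + 1.91^2)
= sqrt(197.1216 + 3.6481)
= 14.169 MPa

14.169 MPa
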